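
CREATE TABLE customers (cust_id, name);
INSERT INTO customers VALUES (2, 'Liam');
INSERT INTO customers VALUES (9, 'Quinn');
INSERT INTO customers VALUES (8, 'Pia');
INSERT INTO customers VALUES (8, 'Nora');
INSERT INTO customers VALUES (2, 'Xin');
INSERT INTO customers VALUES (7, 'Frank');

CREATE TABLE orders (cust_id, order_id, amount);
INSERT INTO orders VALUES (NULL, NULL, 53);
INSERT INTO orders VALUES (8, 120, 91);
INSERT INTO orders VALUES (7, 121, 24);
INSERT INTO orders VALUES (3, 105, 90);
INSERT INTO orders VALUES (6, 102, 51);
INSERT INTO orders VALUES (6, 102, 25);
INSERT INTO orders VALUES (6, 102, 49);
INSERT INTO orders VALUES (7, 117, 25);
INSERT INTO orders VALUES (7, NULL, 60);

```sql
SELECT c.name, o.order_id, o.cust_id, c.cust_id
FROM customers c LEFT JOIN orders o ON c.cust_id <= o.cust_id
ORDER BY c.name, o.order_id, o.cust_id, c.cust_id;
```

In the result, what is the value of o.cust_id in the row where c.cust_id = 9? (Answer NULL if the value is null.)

LEFT JOIN keeps every row from `customers`; unmatched rows get NULL for `orders`'s columns.
Matching on c.cust_id <= o.cust_id. A NULL in a compared column never satisfies the condition.
- c row (cust_id=2): matches 8 o row(s) → 8 output row(s).
- c row (cust_id=9): no match → kept, o columns NULL.
- c row (cust_id=8): matches 1 o row(s) → 1 output row(s).
- c row (cust_id=8): matches 1 o row(s) → 1 output row(s).
- c row (cust_id=2): matches 8 o row(s) → 8 output row(s).
- c row (cust_id=7): matches 4 o row(s) → 4 output row(s).

NULL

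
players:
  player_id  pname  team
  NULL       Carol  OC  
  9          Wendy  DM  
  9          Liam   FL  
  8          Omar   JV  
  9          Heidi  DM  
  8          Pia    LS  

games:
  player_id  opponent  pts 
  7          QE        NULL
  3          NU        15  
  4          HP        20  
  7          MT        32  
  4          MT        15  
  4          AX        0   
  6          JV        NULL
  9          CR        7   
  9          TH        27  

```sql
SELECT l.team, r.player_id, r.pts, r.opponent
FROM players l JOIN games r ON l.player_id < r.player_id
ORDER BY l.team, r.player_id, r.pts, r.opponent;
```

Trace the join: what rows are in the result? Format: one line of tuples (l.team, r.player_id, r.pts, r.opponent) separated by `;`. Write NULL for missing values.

(JV, 9, 7, CR); (JV, 9, 27, TH); (LS, 9, 7, CR); (LS, 9, 27, TH)

INNER JOIN keeps only pairs where the ON condition holds.
Matching on l.player_id < r.player_id. A NULL in a compared column never satisfies the condition.
Matched pairs: 4.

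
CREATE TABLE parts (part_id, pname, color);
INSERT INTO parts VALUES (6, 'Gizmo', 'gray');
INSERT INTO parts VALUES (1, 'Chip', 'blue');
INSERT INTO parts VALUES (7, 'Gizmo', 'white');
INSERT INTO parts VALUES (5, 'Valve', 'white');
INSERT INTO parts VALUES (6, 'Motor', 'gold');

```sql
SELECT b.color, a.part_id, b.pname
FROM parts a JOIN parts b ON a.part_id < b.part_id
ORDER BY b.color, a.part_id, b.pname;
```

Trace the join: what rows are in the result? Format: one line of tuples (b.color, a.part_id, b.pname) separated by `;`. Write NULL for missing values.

(gold, 1, Motor); (gold, 5, Motor); (gray, 1, Gizmo); (gray, 5, Gizmo); (white, 1, Gizmo); (white, 1, Valve); (white, 5, Gizmo); (white, 6, Gizmo); (white, 6, Gizmo)

INNER JOIN keeps only pairs where the ON condition holds.
Matching on a.part_id < b.part_id.
Matched pairs: 9.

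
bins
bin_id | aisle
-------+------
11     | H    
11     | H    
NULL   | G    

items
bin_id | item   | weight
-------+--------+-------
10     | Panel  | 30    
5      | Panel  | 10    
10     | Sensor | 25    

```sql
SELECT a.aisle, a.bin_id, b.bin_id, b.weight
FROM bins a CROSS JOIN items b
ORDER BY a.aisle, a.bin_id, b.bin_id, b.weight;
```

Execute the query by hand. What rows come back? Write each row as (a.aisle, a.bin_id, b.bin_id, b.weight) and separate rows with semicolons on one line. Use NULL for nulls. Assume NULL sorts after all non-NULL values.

CROSS JOIN pairs every row of `bins` with every row of `items`: 3 × 3 = 9 rows.
After projecting and ordering:
a.aisle | a.bin_id | b.bin_id | b.weight
G | NULL | 5 | 10
G | NULL | 10 | 25
G | NULL | 10 | 30
H | 11 | 5 | 10
H | 11 | 5 | 10
H | 11 | 10 | 25
H | 11 | 10 | 25
H | 11 | 10 | 30
H | 11 | 10 | 30

(G, NULL, 5, 10); (G, NULL, 10, 25); (G, NULL, 10, 30); (H, 11, 5, 10); (H, 11, 5, 10); (H, 11, 10, 25); (H, 11, 10, 25); (H, 11, 10, 30); (H, 11, 10, 30)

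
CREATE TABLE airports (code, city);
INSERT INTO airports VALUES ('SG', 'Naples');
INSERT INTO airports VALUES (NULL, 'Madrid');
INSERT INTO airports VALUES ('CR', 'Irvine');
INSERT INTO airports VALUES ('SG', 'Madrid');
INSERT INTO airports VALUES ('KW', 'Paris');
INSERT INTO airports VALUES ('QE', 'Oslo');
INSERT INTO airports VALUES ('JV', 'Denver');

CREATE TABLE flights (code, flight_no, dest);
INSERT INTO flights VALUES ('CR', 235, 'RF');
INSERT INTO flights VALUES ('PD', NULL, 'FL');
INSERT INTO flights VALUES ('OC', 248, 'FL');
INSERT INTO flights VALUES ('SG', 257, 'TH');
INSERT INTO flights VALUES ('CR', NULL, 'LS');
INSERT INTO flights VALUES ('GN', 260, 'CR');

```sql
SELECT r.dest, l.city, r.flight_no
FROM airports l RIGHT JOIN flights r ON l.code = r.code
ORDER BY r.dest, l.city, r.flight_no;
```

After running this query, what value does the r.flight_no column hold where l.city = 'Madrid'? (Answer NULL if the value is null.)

257

RIGHT JOIN keeps every row from `flights`; unmatched rows get NULL for `airports`'s columns.
Matching on l.code = r.code. A NULL in a compared column never satisfies the condition.
Matched pairs: 4; unmatched r rows kept: 3.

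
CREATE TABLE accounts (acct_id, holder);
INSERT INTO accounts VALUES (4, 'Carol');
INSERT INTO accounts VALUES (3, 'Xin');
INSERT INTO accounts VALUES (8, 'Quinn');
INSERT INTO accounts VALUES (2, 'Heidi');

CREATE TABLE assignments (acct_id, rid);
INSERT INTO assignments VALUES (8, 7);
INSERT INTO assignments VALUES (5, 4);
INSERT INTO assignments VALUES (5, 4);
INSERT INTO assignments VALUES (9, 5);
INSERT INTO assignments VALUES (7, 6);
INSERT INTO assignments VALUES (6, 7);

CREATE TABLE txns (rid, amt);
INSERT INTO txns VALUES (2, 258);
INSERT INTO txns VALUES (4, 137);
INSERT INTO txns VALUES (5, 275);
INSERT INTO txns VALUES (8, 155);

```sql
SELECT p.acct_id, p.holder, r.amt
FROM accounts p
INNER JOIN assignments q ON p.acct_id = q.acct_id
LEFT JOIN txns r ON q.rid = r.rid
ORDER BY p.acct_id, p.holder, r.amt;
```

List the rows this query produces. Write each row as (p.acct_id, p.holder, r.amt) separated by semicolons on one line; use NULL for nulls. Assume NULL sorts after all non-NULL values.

Evaluate left to right. First `accounts p INNER JOIN assignments q` on acct_id: 1 row(s).
Then LEFT JOIN `txns r` on rid: each of those 1 rows is kept; rows whose q.rid has no match in r get NULL for r's columns.

(8, Quinn, NULL)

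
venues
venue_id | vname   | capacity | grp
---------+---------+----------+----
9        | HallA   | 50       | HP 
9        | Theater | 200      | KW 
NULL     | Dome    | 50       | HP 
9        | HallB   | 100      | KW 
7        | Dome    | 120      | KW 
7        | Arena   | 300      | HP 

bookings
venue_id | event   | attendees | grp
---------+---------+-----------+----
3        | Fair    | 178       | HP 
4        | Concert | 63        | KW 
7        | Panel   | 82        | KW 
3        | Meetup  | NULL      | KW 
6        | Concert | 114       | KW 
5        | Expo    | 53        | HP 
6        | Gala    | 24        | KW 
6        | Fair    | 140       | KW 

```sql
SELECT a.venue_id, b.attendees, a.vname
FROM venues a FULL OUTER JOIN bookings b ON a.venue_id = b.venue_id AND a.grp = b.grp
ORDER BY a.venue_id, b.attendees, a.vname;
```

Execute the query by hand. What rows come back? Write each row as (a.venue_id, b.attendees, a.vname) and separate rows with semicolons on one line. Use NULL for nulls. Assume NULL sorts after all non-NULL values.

(7, 82, Dome); (7, NULL, Arena); (9, NULL, HallA); (9, NULL, HallB); (9, NULL, Theater); (NULL, 24, NULL); (NULL, 53, NULL); (NULL, 63, NULL); (NULL, 114, NULL); (NULL, 140, NULL); (NULL, 178, NULL); (NULL, NULL, Dome); (NULL, NULL, NULL)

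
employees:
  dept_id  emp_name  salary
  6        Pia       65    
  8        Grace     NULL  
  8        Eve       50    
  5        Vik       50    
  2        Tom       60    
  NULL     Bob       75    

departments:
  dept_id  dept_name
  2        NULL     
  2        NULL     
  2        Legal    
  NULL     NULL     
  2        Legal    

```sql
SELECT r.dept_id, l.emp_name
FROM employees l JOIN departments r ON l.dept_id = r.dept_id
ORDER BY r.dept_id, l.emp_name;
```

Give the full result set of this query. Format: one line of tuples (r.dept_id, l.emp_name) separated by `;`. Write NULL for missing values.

(2, Tom); (2, Tom); (2, Tom); (2, Tom)

INNER JOIN keeps only pairs where the ON condition holds.
Matching on l.dept_id = r.dept_id. A NULL in a compared column never satisfies the condition.
- l row (dept_id=6): no match → dropped.
- l row (dept_id=8): no match → dropped.
- l row (dept_id=8): no match → dropped.
- l row (dept_id=5): no match → dropped.
- l row (dept_id=2): matches 4 r row(s) → 4 output row(s).
- l row (dept_id=NULL): no match → dropped.
After projecting and ordering:
r.dept_id | l.emp_name
2 | Tom
2 | Tom
2 | Tom
2 | Tom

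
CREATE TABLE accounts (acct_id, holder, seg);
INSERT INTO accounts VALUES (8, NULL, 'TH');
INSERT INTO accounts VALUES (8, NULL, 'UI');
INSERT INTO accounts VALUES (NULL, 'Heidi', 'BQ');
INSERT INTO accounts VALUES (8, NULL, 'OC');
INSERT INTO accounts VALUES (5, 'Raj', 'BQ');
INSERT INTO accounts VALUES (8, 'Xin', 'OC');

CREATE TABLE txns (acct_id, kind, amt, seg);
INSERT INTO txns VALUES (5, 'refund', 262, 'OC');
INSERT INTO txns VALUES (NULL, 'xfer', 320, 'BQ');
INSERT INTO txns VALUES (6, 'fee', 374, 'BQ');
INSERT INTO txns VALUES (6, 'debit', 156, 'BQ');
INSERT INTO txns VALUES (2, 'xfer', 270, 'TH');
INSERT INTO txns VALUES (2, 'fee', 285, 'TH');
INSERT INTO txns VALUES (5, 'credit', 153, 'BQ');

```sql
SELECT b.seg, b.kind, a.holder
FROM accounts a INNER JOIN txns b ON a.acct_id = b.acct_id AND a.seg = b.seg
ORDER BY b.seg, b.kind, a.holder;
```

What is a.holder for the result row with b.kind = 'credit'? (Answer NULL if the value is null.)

Raj

INNER JOIN keeps only pairs where the ON condition holds.
Matching on a.acct_id = b.acct_id AND a.seg = b.seg. A NULL in a compared column never satisfies the condition.
Matched pairs: 1.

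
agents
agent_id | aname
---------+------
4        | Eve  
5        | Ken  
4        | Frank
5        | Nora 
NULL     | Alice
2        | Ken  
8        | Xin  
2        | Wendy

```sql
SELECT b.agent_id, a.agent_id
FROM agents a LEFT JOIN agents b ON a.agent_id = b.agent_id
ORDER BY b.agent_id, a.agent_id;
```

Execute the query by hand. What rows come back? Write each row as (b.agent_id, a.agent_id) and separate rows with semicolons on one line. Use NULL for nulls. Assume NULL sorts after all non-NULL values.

LEFT JOIN keeps every row from `agents a`; unmatched rows get NULL for `agents b`'s columns.
Matching on a.agent_id = b.agent_id. A NULL in a compared column never satisfies the condition.
- a[0] agent_id=4 → 2 match(es) in b → 2 row(s).
- a[1] agent_id=5 → 2 match(es) in b → 2 row(s).
- a[2] agent_id=4 → 2 match(es) in b → 2 row(s).
- a[3] agent_id=5 → 2 match(es) in b → 2 row(s).
- a[4] agent_id=NULL → no match; kept with NULLs on the b side.
- a[5] agent_id=2 → 2 match(es) in b → 2 row(s).
- a[6] agent_id=8 → 1 match(es) in b → 1 row(s).
- a[7] agent_id=2 → 2 match(es) in b → 2 row(s).

(2, 2); (2, 2); (2, 2); (2, 2); (4, 4); (4, 4); (4, 4); (4, 4); (5, 5); (5, 5); (5, 5); (5, 5); (8, 8); (NULL, NULL)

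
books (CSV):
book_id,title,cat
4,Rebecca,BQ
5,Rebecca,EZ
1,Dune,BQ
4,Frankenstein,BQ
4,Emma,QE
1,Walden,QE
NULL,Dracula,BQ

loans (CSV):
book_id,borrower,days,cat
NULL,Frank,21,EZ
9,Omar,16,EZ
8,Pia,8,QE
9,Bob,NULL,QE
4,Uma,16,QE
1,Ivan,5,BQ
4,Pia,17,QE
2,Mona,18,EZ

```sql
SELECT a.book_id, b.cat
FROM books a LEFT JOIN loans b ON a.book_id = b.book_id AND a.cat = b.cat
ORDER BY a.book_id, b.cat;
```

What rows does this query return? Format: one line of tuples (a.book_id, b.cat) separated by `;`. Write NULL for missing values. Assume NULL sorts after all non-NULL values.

LEFT JOIN keeps every row from `books`; unmatched rows get NULL for `loans`'s columns.
Matching on a.book_id = b.book_id AND a.cat = b.cat. A NULL in a compared column never satisfies the condition.
- a[0] book_id=4, cat=BQ → no match; kept with NULLs on the b side.
- a[1] book_id=5, cat=EZ → no match; kept with NULLs on the b side.
- a[2] book_id=1, cat=BQ → 1 match(es) in b → 1 row(s).
- a[3] book_id=4, cat=BQ → no match; kept with NULLs on the b side.
- a[4] book_id=4, cat=QE → 2 match(es) in b → 2 row(s).
- a[5] book_id=1, cat=QE → no match; kept with NULLs on the b side.
- a[6] book_id=NULL, cat=BQ → no match; kept with NULLs on the b side.
After projecting and ordering:
a.book_id | b.cat
1 | BQ
1 | NULL
4 | QE
4 | QE
4 | NULL
4 | NULL
5 | NULL
NULL | NULL

(1, BQ); (1, NULL); (4, QE); (4, QE); (4, NULL); (4, NULL); (5, NULL); (NULL, NULL)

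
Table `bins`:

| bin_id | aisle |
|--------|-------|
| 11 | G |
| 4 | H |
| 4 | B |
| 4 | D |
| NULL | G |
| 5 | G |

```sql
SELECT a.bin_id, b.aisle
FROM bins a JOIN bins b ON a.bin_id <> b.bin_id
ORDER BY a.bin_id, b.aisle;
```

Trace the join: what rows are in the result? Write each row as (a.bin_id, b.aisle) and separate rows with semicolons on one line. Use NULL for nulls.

(4, G); (4, G); (4, G); (4, G); (4, G); (4, G); (5, B); (5, D); (5, G); (5, H); (11, B); (11, D); (11, G); (11, H)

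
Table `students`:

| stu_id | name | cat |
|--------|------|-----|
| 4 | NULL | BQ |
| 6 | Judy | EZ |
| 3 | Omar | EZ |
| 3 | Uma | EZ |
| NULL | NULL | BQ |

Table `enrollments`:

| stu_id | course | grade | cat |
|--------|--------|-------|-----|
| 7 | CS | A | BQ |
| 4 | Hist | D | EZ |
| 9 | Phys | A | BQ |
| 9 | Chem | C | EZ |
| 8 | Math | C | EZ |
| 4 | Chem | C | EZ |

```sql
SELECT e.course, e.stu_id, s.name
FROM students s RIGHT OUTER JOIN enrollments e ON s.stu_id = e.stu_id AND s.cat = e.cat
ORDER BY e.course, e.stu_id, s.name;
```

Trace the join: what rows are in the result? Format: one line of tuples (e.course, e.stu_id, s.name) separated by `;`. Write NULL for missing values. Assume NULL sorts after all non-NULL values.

(CS, 7, NULL); (Chem, 4, NULL); (Chem, 9, NULL); (Hist, 4, NULL); (Math, 8, NULL); (Phys, 9, NULL)

RIGHT JOIN keeps every row from `enrollments`; unmatched rows get NULL for `students`'s columns.
Matching on s.stu_id = e.stu_id AND s.cat = e.cat. A NULL in a compared column never satisfies the condition.
- s row (stu_id=4, cat=BQ): no match.
- s row (stu_id=6, cat=EZ): no match.
- s row (stu_id=3, cat=EZ): no match.
- s row (stu_id=3, cat=EZ): no match.
- s row (stu_id=NULL, cat=BQ): no match.
- 6 row(s) from e found no s partner → padded with NULL.
After projecting and ordering:
e.course | e.stu_id | s.name
CS | 7 | NULL
Chem | 4 | NULL
Chem | 9 | NULL
Hist | 4 | NULL
Math | 8 | NULL
Phys | 9 | NULL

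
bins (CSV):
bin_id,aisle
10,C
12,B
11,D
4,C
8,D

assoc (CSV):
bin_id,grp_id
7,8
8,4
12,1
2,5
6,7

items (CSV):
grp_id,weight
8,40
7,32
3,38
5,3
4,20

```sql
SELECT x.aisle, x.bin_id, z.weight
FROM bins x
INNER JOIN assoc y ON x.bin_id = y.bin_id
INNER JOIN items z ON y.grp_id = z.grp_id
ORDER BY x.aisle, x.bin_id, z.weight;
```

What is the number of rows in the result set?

1

Evaluate left to right. First `bins x INNER JOIN assoc y` on bin_id: 2 row(s).
Then INNER JOIN `items z` on grp_id: keep only rows whose y.grp_id appears in z.
Result: 1 row(s).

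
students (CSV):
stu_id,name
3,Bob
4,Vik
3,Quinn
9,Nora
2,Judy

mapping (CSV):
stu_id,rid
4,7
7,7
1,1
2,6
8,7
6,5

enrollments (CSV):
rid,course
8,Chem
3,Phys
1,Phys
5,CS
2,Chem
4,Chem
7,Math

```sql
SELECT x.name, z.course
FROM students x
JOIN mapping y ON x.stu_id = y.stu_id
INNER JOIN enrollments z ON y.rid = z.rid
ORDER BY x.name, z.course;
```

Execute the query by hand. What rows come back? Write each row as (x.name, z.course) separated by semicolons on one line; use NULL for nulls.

(Vik, Math)

Step 1 — x INNER JOIN y on stu_id → 2 row(s).
Then INNER JOIN `enrollments z` on rid: keep only rows whose y.rid appears in z.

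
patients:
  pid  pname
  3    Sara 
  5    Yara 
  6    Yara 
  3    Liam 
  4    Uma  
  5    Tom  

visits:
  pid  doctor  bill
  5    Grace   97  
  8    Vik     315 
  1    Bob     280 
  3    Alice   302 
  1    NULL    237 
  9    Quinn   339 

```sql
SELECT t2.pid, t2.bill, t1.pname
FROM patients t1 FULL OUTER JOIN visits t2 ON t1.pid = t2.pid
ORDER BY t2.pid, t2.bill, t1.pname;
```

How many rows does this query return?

FULL OUTER JOIN keeps every row from both sides; unmatched rows get NULL for the other side's columns.
Matching on t1.pid = t2.pid.
Matched pairs: 4; unmatched t1 rows kept: 2; unmatched t2 rows kept: 4.
Total: 4 matched + 6 padded = 10 rows.

10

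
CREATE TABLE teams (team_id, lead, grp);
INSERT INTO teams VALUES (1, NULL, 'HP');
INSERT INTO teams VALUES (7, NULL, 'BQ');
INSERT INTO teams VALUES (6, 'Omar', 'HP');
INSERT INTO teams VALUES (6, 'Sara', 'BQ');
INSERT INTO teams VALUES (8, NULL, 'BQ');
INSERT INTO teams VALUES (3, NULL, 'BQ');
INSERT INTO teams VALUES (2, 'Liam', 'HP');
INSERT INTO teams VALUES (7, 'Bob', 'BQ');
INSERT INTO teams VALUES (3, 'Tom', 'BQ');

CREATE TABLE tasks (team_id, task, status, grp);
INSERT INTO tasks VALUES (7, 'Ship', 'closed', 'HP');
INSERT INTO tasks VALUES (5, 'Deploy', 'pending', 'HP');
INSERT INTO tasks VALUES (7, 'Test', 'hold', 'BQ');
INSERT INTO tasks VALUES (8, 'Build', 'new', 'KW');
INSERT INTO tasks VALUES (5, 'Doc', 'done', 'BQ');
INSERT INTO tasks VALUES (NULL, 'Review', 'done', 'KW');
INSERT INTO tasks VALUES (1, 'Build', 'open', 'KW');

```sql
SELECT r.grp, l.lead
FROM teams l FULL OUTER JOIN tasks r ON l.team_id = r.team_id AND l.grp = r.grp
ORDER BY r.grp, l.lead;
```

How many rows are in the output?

FULL OUTER JOIN keeps every row from both sides; unmatched rows get NULL for the other side's columns.
Matching on l.team_id = r.team_id AND l.grp = r.grp. A NULL in a compared column never satisfies the condition.
- team_id=1, grp=HP: no r row matches, row kept with r columns NULL.
- team_id=7, grp=BQ: 1 matching r row(s), so 1 row(s) emitted.
- team_id=6, grp=HP: no r row matches, row kept with r columns NULL.
- team_id=6, grp=BQ: no r row matches, row kept with r columns NULL.
- team_id=8, grp=BQ: no r row matches, row kept with r columns NULL.
- team_id=3, grp=BQ: no r row matches, row kept with r columns NULL.
- team_id=2, grp=HP: no r row matches, row kept with r columns NULL.
- team_id=7, grp=BQ: 1 matching r row(s), so 1 row(s) emitted.
- team_id=3, grp=BQ: no r row matches, row kept with r columns NULL.
- 6 row(s) from r found no l partner → padded with NULL.
Total: 2 matched + 13 padded = 15 rows.

15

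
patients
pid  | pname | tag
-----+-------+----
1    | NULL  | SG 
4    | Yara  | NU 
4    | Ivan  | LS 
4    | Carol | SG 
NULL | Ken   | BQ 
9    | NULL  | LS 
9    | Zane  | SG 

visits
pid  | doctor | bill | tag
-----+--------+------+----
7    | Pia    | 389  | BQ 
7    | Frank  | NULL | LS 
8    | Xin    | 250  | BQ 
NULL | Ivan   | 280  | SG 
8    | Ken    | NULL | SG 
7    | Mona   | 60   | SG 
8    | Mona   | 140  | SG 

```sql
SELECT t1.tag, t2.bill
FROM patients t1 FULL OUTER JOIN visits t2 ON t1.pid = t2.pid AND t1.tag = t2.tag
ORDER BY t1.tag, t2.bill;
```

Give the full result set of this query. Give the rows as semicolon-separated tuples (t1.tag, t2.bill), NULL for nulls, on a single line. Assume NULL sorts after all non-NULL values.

(BQ, NULL); (LS, NULL); (LS, NULL); (NU, NULL); (SG, NULL); (SG, NULL); (SG, NULL); (NULL, 60); (NULL, 140); (NULL, 250); (NULL, 280); (NULL, 389); (NULL, NULL); (NULL, NULL)

FULL OUTER JOIN keeps every row from both sides; unmatched rows get NULL for the other side's columns.
Matching on t1.pid = t2.pid AND t1.tag = t2.tag. A NULL in a compared column never satisfies the condition.
- t1[0] pid=1, tag=SG → no match; kept with NULLs on the t2 side.
- t1[1] pid=4, tag=NU → no match; kept with NULLs on the t2 side.
- t1[2] pid=4, tag=LS → no match; kept with NULLs on the t2 side.
- t1[3] pid=4, tag=SG → no match; kept with NULLs on the t2 side.
- t1[4] pid=NULL, tag=BQ → no match; kept with NULLs on the t2 side.
- t1[5] pid=9, tag=LS → no match; kept with NULLs on the t2 side.
- t1[6] pid=9, tag=SG → no match; kept with NULLs on the t2 side.
- 7 row(s) from t2 found no t1 partner → padded with NULL.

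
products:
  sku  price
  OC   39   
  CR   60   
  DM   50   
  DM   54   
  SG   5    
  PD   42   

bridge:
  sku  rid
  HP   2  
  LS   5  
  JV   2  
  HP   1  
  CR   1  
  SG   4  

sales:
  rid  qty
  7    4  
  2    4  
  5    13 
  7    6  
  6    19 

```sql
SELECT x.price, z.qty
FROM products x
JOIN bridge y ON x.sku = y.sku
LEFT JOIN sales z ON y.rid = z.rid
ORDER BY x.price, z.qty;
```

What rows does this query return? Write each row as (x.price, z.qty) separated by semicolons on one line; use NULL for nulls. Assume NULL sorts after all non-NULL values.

Step 1 — x INNER JOIN y on sku → 2 row(s).
Then LEFT JOIN `sales z` on rid: each of those 2 rows is kept; rows whose y.rid has no match in z get NULL for z's columns.

(5, NULL); (60, NULL)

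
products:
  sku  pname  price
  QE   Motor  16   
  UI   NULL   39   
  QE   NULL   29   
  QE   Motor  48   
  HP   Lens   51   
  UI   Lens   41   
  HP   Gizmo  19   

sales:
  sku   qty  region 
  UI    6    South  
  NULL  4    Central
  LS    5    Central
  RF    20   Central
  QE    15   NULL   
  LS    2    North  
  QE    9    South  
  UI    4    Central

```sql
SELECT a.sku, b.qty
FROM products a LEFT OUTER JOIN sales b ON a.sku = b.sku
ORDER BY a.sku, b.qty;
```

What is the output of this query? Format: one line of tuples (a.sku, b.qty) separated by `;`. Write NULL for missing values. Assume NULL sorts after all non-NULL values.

(HP, NULL); (HP, NULL); (QE, 9); (QE, 9); (QE, 9); (QE, 15); (QE, 15); (QE, 15); (UI, 4); (UI, 4); (UI, 6); (UI, 6)

LEFT JOIN keeps every row from `products`; unmatched rows get NULL for `sales`'s columns.
Matching on a.sku = b.sku. A NULL in a compared column never satisfies the condition.
Matched pairs: 10; unmatched a rows kept: 2.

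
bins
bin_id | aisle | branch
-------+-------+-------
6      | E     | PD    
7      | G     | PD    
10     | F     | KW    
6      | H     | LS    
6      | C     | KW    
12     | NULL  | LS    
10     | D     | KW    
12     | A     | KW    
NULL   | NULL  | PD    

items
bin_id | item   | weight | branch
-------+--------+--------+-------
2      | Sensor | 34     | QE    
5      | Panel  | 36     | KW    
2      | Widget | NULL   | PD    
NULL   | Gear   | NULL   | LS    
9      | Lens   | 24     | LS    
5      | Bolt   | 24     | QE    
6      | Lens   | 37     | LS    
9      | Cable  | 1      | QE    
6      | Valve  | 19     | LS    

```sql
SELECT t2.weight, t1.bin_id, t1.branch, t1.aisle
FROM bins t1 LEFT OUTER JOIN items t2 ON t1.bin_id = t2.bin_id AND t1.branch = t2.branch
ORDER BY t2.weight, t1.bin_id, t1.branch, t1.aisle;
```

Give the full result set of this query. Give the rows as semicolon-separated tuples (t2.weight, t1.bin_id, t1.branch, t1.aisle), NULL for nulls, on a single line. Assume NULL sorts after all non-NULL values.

(19, 6, LS, H); (37, 6, LS, H); (NULL, 6, KW, C); (NULL, 6, PD, E); (NULL, 7, PD, G); (NULL, 10, KW, D); (NULL, 10, KW, F); (NULL, 12, KW, A); (NULL, 12, LS, NULL); (NULL, NULL, PD, NULL)

LEFT JOIN keeps every row from `bins`; unmatched rows get NULL for `items`'s columns.
Matching on t1.bin_id = t2.bin_id AND t1.branch = t2.branch. A NULL in a compared column never satisfies the condition.
- t1[0] bin_id=6, branch=PD → no match; kept with NULLs on the t2 side.
- t1[1] bin_id=7, branch=PD → no match; kept with NULLs on the t2 side.
- t1[2] bin_id=10, branch=KW → no match; kept with NULLs on the t2 side.
- t1[3] bin_id=6, branch=LS → 2 match(es) in t2 → 2 row(s).
- t1[4] bin_id=6, branch=KW → no match; kept with NULLs on the t2 side.
- t1[5] bin_id=12, branch=LS → no match; kept with NULLs on the t2 side.
- t1[6] bin_id=10, branch=KW → no match; kept with NULLs on the t2 side.
- t1[7] bin_id=12, branch=KW → no match; kept with NULLs on the t2 side.
- t1[8] bin_id=NULL, branch=PD → no match; kept with NULLs on the t2 side.
After projecting and ordering:
t2.weight | t1.bin_id | t1.branch | t1.aisle
19 | 6 | LS | H
37 | 6 | LS | H
NULL | 6 | KW | C
NULL | 6 | PD | E
NULL | 7 | PD | G
NULL | 10 | KW | D
NULL | 10 | KW | F
NULL | 12 | KW | A
NULL | 12 | LS | NULL
NULL | NULL | PD | NULL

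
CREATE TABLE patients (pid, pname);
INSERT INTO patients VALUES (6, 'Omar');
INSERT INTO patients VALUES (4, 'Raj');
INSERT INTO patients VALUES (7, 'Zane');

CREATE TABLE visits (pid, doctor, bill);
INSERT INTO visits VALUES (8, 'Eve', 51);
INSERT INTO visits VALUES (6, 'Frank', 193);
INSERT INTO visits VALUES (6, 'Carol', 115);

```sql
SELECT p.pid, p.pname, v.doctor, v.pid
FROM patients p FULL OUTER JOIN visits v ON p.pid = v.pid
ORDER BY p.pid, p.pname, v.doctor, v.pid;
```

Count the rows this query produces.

FULL OUTER JOIN keeps every row from both sides; unmatched rows get NULL for the other side's columns.
Matching on p.pid = v.pid.
Matched pairs: 2; unmatched p rows kept: 2; unmatched v rows kept: 1.
Total: 2 matched + 3 padded = 5 rows.

5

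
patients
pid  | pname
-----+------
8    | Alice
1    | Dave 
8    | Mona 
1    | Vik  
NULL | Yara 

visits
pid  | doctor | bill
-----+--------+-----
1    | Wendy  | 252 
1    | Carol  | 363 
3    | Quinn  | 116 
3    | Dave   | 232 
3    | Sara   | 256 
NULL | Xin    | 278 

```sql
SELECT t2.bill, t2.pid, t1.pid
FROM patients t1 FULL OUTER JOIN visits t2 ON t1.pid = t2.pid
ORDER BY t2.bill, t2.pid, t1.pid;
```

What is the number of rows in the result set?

FULL OUTER JOIN keeps every row from both sides; unmatched rows get NULL for the other side's columns.
Matching on t1.pid = t2.pid. A NULL in a compared column never satisfies the condition.
Matched pairs: 4; unmatched t1 rows kept: 3; unmatched t2 rows kept: 4.
Total: 4 matched + 7 padded = 11 rows.

11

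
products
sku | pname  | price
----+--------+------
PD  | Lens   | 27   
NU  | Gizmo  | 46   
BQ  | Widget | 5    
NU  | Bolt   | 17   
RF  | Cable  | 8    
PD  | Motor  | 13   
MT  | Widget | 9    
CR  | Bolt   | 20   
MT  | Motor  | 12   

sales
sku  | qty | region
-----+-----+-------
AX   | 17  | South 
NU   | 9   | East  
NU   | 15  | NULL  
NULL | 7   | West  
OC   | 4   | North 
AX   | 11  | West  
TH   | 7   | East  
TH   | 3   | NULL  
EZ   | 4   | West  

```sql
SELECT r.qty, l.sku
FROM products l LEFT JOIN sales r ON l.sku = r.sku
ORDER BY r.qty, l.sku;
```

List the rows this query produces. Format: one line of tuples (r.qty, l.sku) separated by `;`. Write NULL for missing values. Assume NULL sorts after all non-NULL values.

LEFT JOIN keeps every row from `products`; unmatched rows get NULL for `sales`'s columns.
Matching on l.sku = r.sku. A NULL in a compared column never satisfies the condition.
Matched pairs: 4; unmatched l rows kept: 7.

(9, NU); (9, NU); (15, NU); (15, NU); (NULL, BQ); (NULL, CR); (NULL, MT); (NULL, MT); (NULL, PD); (NULL, PD); (NULL, RF)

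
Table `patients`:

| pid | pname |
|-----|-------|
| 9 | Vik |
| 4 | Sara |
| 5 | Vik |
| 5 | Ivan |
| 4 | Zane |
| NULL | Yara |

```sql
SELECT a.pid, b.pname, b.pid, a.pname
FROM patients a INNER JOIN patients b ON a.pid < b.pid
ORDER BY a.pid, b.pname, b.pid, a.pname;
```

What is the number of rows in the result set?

8

INNER JOIN keeps only pairs where the ON condition holds.
Matching on a.pid < b.pid. A NULL in a compared column never satisfies the condition.
Matched pairs: 8.
Total: 8 rows.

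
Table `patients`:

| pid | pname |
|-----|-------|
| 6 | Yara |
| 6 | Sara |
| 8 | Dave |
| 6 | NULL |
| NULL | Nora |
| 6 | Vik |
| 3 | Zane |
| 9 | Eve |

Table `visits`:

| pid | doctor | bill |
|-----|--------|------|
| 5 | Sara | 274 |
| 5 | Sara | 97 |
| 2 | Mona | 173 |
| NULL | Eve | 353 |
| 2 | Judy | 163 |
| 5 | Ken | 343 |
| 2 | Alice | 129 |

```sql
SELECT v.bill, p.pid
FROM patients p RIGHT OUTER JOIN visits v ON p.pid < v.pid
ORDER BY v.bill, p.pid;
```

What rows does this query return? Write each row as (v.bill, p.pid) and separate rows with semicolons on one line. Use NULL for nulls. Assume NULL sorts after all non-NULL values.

RIGHT JOIN keeps every row from `visits`; unmatched rows get NULL for `patients`'s columns.
Matching on p.pid < v.pid. A NULL in a compared column never satisfies the condition.
Matched pairs: 3; unmatched v rows kept: 4.

(97, 3); (129, NULL); (163, NULL); (173, NULL); (274, 3); (343, 3); (353, NULL)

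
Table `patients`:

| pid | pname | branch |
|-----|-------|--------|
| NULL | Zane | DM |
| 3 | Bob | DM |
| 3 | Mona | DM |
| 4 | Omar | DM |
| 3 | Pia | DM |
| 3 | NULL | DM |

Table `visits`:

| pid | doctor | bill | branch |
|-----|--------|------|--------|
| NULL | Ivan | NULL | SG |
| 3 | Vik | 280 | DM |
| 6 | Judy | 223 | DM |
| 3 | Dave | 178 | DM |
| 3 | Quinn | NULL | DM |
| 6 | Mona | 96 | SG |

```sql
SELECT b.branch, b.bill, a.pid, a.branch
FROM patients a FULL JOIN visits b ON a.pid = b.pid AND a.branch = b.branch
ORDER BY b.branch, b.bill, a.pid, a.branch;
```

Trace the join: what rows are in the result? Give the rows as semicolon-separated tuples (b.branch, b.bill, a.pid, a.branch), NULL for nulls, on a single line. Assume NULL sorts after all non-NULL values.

(DM, 178, 3, DM); (DM, 178, 3, DM); (DM, 178, 3, DM); (DM, 178, 3, DM); (DM, 223, NULL, NULL); (DM, 280, 3, DM); (DM, 280, 3, DM); (DM, 280, 3, DM); (DM, 280, 3, DM); (DM, NULL, 3, DM); (DM, NULL, 3, DM); (DM, NULL, 3, DM); (DM, NULL, 3, DM); (SG, 96, NULL, NULL); (SG, NULL, NULL, NULL); (NULL, NULL, 4, DM); (NULL, NULL, NULL, DM)

FULL OUTER JOIN keeps every row from both sides; unmatched rows get NULL for the other side's columns.
Matching on a.pid = b.pid AND a.branch = b.branch. A NULL in a compared column never satisfies the condition.
Matched pairs: 12; unmatched a rows kept: 2; unmatched b rows kept: 3.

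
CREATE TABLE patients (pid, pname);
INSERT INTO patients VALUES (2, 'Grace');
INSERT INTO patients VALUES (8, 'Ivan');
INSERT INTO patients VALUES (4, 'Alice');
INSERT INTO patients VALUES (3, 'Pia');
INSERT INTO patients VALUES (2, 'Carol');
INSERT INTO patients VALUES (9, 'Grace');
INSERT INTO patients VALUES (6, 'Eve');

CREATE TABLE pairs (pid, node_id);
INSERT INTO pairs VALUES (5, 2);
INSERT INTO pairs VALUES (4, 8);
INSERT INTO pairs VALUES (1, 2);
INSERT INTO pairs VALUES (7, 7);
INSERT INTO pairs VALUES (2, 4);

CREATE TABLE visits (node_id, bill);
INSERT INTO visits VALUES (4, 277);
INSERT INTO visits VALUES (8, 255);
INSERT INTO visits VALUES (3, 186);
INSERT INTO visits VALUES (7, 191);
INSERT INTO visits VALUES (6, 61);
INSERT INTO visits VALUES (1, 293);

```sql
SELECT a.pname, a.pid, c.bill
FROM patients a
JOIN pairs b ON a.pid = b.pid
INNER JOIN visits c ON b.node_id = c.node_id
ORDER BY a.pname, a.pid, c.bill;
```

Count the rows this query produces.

Evaluate left to right. First `patients a INNER JOIN pairs b` on pid: 3 row(s).
Then INNER JOIN `visits c` on node_id: keep only rows whose b.node_id appears in c.
Result: 3 row(s).

3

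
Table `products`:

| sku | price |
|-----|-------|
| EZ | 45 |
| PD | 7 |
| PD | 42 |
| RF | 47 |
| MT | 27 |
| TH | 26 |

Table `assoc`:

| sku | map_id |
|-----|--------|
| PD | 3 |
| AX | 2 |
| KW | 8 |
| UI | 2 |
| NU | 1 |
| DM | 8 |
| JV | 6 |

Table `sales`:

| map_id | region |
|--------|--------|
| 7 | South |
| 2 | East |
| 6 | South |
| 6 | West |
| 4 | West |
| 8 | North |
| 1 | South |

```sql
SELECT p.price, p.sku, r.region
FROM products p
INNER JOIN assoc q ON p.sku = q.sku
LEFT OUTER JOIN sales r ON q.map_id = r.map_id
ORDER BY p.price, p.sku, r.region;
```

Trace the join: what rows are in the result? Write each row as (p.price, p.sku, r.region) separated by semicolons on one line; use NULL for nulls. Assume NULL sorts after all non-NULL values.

(7, PD, NULL); (42, PD, NULL)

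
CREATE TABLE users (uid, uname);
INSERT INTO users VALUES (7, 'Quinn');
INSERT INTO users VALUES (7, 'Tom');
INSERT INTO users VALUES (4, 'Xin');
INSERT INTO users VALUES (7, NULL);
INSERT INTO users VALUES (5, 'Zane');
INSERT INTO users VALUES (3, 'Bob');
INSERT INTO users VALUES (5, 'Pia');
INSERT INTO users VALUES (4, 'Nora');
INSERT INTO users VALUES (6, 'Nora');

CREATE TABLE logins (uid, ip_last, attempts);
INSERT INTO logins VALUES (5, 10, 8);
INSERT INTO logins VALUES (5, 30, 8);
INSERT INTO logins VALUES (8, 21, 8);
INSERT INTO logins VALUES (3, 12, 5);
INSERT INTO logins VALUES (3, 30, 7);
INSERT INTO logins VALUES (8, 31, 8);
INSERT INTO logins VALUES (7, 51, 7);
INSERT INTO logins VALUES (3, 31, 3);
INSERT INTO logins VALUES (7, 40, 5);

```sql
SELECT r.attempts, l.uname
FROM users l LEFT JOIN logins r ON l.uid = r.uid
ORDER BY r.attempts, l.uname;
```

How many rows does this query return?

16

LEFT JOIN keeps every row from `users`; unmatched rows get NULL for `logins`'s columns.
Matching on l.uid = r.uid.
Matched pairs: 13; unmatched l rows kept: 3.
Total: 13 matched + 3 padded = 16 rows.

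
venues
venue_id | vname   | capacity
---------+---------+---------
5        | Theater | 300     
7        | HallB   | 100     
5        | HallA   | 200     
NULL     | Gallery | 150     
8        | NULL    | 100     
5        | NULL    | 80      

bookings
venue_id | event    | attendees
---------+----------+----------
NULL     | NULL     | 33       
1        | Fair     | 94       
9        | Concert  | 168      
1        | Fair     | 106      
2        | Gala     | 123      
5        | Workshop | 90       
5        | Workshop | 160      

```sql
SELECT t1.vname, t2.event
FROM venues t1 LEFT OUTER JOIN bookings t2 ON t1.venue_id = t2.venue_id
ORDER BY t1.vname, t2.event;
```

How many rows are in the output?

LEFT JOIN keeps every row from `venues`; unmatched rows get NULL for `bookings`'s columns.
Matching on t1.venue_id = t2.venue_id. A NULL in a compared column never satisfies the condition.
- t1 row (venue_id=5): matches 2 t2 row(s) → 2 output row(s).
- t1 row (venue_id=7): no match → kept, t2 columns NULL.
- t1 row (venue_id=5): matches 2 t2 row(s) → 2 output row(s).
- t1 row (venue_id=NULL): no match → kept, t2 columns NULL.
- t1 row (venue_id=8): no match → kept, t2 columns NULL.
- t1 row (venue_id=5): matches 2 t2 row(s) → 2 output row(s).
Total: 6 matched + 3 padded = 9 rows.

9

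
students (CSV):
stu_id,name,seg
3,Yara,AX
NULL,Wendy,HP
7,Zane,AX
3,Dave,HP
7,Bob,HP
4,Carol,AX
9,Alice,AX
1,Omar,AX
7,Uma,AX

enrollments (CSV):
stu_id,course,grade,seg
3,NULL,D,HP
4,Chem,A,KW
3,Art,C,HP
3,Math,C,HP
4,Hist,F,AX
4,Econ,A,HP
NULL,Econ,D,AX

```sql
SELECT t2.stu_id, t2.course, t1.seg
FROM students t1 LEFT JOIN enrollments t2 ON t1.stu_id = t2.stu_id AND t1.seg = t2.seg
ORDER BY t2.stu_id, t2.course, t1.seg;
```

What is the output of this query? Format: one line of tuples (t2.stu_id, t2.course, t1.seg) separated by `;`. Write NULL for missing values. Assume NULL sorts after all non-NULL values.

(3, Art, HP); (3, Math, HP); (3, NULL, HP); (4, Hist, AX); (NULL, NULL, AX); (NULL, NULL, AX); (NULL, NULL, AX); (NULL, NULL, AX); (NULL, NULL, AX); (NULL, NULL, HP); (NULL, NULL, HP)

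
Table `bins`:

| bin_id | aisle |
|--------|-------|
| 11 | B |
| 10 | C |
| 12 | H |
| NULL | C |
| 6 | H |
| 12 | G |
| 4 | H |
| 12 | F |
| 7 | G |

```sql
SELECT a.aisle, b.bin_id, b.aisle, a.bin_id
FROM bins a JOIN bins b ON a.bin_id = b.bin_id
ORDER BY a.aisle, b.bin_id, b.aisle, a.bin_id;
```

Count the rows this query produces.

14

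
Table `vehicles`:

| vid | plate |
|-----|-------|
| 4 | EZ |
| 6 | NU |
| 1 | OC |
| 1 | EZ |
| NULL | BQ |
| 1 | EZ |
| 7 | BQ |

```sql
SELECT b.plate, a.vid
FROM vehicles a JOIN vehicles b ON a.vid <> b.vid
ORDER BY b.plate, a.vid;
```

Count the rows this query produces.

24

INNER JOIN keeps only pairs where the ON condition holds.
Matching on a.vid <> b.vid. A NULL in a compared column never satisfies the condition.
- vid=4: 5 matching b row(s), so 5 row(s) emitted.
- vid=6: 5 matching b row(s), so 5 row(s) emitted.
- vid=1: 3 matching b row(s), so 3 row(s) emitted.
- vid=1: 3 matching b row(s), so 3 row(s) emitted.
- vid=NULL: no matching b row, dropped.
- vid=1: 3 matching b row(s), so 3 row(s) emitted.
- vid=7: 5 matching b row(s), so 5 row(s) emitted.
Total: 24 rows.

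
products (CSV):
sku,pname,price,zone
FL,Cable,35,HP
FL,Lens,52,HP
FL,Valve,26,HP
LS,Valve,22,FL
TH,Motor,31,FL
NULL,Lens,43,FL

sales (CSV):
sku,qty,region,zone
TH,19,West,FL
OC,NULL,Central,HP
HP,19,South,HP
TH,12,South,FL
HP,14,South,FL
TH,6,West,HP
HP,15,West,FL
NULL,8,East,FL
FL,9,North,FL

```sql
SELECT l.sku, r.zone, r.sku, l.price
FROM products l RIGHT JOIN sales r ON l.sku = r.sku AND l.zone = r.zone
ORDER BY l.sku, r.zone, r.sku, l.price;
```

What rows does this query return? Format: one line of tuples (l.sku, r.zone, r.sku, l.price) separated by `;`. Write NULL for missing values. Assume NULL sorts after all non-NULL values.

RIGHT JOIN keeps every row from `sales`; unmatched rows get NULL for `products`'s columns.
Matching on l.sku = r.sku AND l.zone = r.zone. A NULL in a compared column never satisfies the condition.
Matched pairs: 2; unmatched r rows kept: 7.

(TH, FL, TH, 31); (TH, FL, TH, 31); (NULL, FL, FL, NULL); (NULL, FL, HP, NULL); (NULL, FL, HP, NULL); (NULL, FL, NULL, NULL); (NULL, HP, HP, NULL); (NULL, HP, OC, NULL); (NULL, HP, TH, NULL)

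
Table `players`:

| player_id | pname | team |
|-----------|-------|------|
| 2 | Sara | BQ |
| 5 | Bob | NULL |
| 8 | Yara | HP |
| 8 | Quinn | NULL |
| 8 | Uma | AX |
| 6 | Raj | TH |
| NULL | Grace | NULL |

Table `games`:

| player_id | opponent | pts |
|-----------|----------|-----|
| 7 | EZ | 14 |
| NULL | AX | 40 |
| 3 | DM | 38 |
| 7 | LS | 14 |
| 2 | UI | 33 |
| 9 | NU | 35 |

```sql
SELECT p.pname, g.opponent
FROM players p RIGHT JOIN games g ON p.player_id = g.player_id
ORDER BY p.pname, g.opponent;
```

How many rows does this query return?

6

RIGHT JOIN keeps every row from `games`; unmatched rows get NULL for `players`'s columns.
Matching on p.player_id = g.player_id. A NULL in a compared column never satisfies the condition.
Matched pairs: 1; unmatched g rows kept: 5.
Total: 1 matched + 5 padded = 6 rows.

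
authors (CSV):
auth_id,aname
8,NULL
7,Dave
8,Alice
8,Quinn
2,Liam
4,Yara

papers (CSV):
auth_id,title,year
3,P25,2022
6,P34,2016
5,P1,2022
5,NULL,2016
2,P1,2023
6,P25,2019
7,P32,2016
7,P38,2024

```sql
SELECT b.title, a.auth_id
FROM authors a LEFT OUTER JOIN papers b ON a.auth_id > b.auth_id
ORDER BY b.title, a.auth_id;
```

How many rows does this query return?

33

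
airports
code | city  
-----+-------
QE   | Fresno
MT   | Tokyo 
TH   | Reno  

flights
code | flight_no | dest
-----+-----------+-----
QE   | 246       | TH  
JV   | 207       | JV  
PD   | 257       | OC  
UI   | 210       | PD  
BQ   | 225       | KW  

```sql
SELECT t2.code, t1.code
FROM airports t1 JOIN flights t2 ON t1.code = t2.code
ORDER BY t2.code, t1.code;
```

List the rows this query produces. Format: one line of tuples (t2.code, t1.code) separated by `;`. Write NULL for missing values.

INNER JOIN keeps only pairs where the ON condition holds.
Matching on t1.code = t2.code.
- t1 (code=QE) pairs with 1 row(s) of t2.
- t1 (code=MT) has no partner → excluded.
- t1 (code=TH) has no partner → excluded.
After projecting and ordering:
t2.code | t1.code
QE | QE

(QE, QE)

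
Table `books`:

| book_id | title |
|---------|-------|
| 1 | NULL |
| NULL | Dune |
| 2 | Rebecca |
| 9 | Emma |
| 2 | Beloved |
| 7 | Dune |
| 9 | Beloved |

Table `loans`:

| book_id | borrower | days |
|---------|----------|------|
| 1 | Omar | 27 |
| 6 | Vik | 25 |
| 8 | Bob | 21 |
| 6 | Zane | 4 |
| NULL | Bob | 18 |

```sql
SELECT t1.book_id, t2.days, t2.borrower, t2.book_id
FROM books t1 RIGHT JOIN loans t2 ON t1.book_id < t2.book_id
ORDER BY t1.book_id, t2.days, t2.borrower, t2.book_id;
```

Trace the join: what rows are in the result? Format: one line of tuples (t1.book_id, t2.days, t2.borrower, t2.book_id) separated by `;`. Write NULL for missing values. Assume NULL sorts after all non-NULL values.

(1, 4, Zane, 6); (1, 21, Bob, 8); (1, 25, Vik, 6); (2, 4, Zane, 6); (2, 4, Zane, 6); (2, 21, Bob, 8); (2, 21, Bob, 8); (2, 25, Vik, 6); (2, 25, Vik, 6); (7, 21, Bob, 8); (NULL, 18, Bob, NULL); (NULL, 27, Omar, 1)

RIGHT JOIN keeps every row from `loans`; unmatched rows get NULL for `books`'s columns.
Matching on t1.book_id < t2.book_id. A NULL in a compared column never satisfies the condition.
- t1 row (book_id=1): matches 3 t2 row(s) → 3 output row(s).
- t1 row (book_id=NULL): no match.
- t1 row (book_id=2): matches 3 t2 row(s) → 3 output row(s).
- t1 row (book_id=9): no match.
- t1 row (book_id=2): matches 3 t2 row(s) → 3 output row(s).
- t1 row (book_id=7): matches 1 t2 row(s) → 1 output row(s).
- t1 row (book_id=9): no match.
- plus 2 unmatched t2 row(s), each kept with NULL t1 columns.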